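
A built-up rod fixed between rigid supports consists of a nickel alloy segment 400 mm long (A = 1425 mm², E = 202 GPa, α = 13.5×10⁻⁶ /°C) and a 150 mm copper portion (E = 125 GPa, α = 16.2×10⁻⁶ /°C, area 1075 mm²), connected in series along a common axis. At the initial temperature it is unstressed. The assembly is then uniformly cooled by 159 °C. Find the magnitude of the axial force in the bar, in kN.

Free thermal contraction of the whole bar: Σ αᵢΔT Lᵢ = 13.5×10⁻⁶×159×400 + 16.2×10⁻⁶×159×150 = 1.245 mm.
Since the ends are fixed, an axial force P builds up, equal in every segment, with P · Σ Lᵢ/(AᵢEᵢ) = δ_free.
Σ Lᵢ/(AᵢEᵢ) = 400/(1425×202×10³) + 150/(1075×125×10³) = 2.506×10⁻⁶ mm/N.
Hence P = δ_free / Σ(L/AE) = 1.245/2.506×10⁻⁶ = 496.8 kN (tensile).

P ≈ 497 kN (tensile)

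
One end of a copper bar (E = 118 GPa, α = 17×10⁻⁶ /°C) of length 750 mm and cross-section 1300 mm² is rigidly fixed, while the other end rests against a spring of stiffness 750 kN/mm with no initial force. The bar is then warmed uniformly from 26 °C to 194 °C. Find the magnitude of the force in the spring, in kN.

Free thermal expansion: δ_free = αΔT L = 17×10⁻⁶ × 168 × 750 = 2.142 mm.
With a force P in the spring, the elastic change of the bar is PL/(AE) and that of the spring is P/k; compatibility requires their sum to equal δ_free.
So P = δ_free / [L/(AE) + 1/k] = 2.142 / [ 750/(1300×118×10³) + 1/(750×10³) ].
P = 2.142 / 6.223×10⁻⁶ = 344200 N.

P ≈ 344 kN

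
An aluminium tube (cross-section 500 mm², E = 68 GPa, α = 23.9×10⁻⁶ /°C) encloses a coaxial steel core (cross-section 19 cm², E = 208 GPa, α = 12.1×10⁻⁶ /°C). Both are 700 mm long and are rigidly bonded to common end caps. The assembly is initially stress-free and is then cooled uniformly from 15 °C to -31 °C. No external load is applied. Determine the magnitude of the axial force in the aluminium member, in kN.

P ≈ 17 kN (tensile in the aluminium)

Equilibrium of a rigid end plate with no external load gives equal and opposite internal forces ±P in the two members. Since α_{aluminium} > α_{steel}, cooling drives the aluminium into tension and the steel into compression.
Equating the net (thermal + elastic) strains gives |α₁ − α₂|·ΔT = P·[1/(A₁E₁) + 1/(A₂E₂)].
|α₁ − α₂|·ΔT = 11.8×10⁻⁶ × 46 = 0.0005428.
1/(A₁E₁) + 1/(A₂E₂) = 1/(500×68×10³) + 1/(1900×208×10³) = 3.194×10⁻⁸ N⁻¹.
So P = 0.0005428 / 3.194×10⁻⁸ = 16.99 kN.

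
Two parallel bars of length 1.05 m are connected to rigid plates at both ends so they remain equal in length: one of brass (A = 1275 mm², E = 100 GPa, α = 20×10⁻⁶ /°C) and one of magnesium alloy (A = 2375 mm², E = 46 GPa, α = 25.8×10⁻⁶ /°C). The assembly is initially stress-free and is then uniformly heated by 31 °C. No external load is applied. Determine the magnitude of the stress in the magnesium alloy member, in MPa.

σ ≈ 4.45 MPa (compressive)

Equilibrium of a rigid end plate with no external load gives equal and opposite internal forces ±P in the two members. Since α_{magnesium alloy} > α_{brass}, heating drives the magnesium alloy into compression and the brass into tension.
Equating the net (thermal + elastic) strains gives |α₁ − α₂|·ΔT = P·[1/(A₁E₁) + 1/(A₂E₂)].
|α₁ − α₂|·ΔT = 5.8×10⁻⁶ × 31 = 0.0001798.
1/(A₁E₁) + 1/(A₂E₂) = 1/(1275×100×10³) + 1/(2375×46×10³) = 1.7×10⁻⁸ N⁻¹.
P = 0.0001798 / 1.7×10⁻⁸ = 10580 N = 10.58 kN.
σ_{magnesium alloy} = P/A₂ = 10580/2375 = 4.454 MPa, compressive.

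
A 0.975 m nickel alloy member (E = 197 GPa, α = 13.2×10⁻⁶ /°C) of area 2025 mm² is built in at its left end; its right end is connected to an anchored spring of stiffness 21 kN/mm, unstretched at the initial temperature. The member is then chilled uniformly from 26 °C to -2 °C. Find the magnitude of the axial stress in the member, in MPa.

If the spring were absent the member would shorten by αΔT L = 13.2×10⁻⁶ × 28 × 975 = 0.3604 mm.
Let P be the tensile force in the spring. The member extends elastically by PL/(AE) and the spring stretches by P/k; together these equal δ_free.
So P = δ_free / [L/(AE) + 1/k] = 0.3604 / [ 975/(2025×197×10³) + 1/(21×10³) ].
P = 0.3604 / 5.006×10⁻⁵ = 7198 N.
σ = P/A = 7198/2025 = 3.555 MPa.

σ ≈ 3.55 MPa (tensile)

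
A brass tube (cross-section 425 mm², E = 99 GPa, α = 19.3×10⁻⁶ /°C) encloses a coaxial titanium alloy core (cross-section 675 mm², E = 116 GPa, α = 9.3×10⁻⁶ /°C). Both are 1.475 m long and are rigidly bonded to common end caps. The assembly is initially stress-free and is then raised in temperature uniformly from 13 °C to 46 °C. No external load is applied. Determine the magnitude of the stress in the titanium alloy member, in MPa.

σ ≈ 13.4 MPa (tensile)

Both members must finish at the same length. With the larger α, the brass tends to over-expand; the plates restrain it, putting the brass in compression and the titanium alloy in tension. With no external load the two internal forces are equal and opposite, magnitude P.
Compatibility of the two members (thermal + elastic change equal): (α₁ − α₂)ΔT = P·[1/(A₁E₁) + 1/(A₂E₂)].
|α₁ − α₂|·ΔT = 10×10⁻⁶ × 33 = 0.00033.
1/(A₁E₁) + 1/(A₂E₂) = 1/(425×99×10³) + 1/(675×116×10³) = 3.654×10⁻⁸ N⁻¹.
So P = 0.00033 / 3.654×10⁻⁸ = 9.032 kN.
σ_{titanium alloy} = P/A₂ = 9032/675 = 13.38 MPa, tensile.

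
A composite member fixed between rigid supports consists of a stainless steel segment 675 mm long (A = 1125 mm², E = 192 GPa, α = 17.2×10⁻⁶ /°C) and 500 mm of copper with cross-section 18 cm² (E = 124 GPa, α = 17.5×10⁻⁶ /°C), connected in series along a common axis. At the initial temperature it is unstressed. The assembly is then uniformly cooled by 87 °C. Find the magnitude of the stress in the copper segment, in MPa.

σ ≈ 183 MPa (tensile)

If the supports were absent, the total length change would be Σ αᵢΔT Lᵢ = 17.2×10⁻⁶×87×675 + 17.5×10⁻⁶×87×500 = 1.771 mm.
The rigid supports impose zero overall length change; the single axial force P common to all segments must satisfy P Σ Lᵢ/(AᵢEᵢ) = δ_free.
Σ Lᵢ/(AᵢEᵢ) = 675/(1125×192×10³) + 500/(1800×124×10³) = 5.365×10⁻⁶ mm/N.
P = 1.771 / 5.365×10⁻⁶ = 330200 N = 330.2 kN, tensile.
σ_{copper} = P / A = 330200 / 1800 = 183.4 MPa.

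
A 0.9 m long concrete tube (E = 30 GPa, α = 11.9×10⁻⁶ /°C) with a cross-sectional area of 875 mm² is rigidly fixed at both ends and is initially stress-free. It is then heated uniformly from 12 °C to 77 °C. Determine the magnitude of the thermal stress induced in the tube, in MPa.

Because both ends are immovable the net strain is zero, and the suppressed thermal strain is αΔT = 11.9×10⁻⁶ × 65 = 773.5×10⁻⁶.
σ = EαΔT = 30×10³ × 11.9×10⁻⁶ × 65 = 23.2 MPa (compressive; the tube is trying to expand).

σ ≈ 23.2 MPa (compressive)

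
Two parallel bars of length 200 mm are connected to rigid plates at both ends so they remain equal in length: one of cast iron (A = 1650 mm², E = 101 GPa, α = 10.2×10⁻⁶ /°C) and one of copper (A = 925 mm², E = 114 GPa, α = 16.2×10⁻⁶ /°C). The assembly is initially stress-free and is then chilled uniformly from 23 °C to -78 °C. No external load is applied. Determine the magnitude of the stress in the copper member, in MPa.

Equilibrium of a rigid end plate with no external load gives equal and opposite internal forces ±P in the two members. Since α_{copper} > α_{cast iron}, cooling drives the copper into tension and the cast iron into compression.
Setting the final lengths equal and cancelling L: (α₁ − α₂)ΔT = P/(A₁E₁) + P/(A₂E₂).
|α₁ − α₂|·ΔT = 6×10⁻⁶ × 101 = 0.000606.
1/(A₁E₁) + 1/(A₂E₂) = 1/(1650×101×10³) + 1/(925×114×10³) = 1.548×10⁻⁸ N⁻¹.
P = 0.000606 / 1.548×10⁻⁸ = 39140 N = 39.14 kN.
σ_{copper} = P/A₂ = 39140/925 = 42.31 MPa, tensile.

σ ≈ 42.3 MPa (tensile)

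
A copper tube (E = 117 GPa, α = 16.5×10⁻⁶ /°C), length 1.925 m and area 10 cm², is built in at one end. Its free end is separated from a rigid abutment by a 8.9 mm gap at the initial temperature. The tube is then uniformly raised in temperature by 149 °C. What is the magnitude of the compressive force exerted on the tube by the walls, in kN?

Unrestrained expansion: δ_free = αΔT L = 16.5×10⁻⁶ × 149 × 1925 = 4.733 mm.
This is smaller than the 8.9 mm clearance, so the tube expands freely without reaching the stop — the stress is zero.

P ≈ 0 kN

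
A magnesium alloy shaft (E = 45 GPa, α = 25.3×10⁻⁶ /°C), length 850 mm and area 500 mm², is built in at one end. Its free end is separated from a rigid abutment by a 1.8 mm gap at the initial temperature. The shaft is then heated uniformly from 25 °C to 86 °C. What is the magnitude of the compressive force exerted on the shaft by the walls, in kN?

P ≈ 0 kN

Unrestrained expansion: δ_free = αΔT L = 25.3×10⁻⁶ × 61 × 850 = 1.312 mm.
This is smaller than the 1.8 mm clearance, so the shaft expands freely without reaching the stop — the stress is zero.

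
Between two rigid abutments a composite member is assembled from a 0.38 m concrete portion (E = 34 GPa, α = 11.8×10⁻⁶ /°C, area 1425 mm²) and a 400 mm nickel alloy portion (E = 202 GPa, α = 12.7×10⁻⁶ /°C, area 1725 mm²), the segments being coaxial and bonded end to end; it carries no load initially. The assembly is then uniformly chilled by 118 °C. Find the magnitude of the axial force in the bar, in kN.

If the supports were absent, the total length change would be Σ αᵢΔT Lᵢ = 11.8×10⁻⁶×118×380 + 12.7×10⁻⁶×118×400 = 1.129 mm.
The rigid supports impose zero overall length change; the single axial force P common to all segments must satisfy P Σ Lᵢ/(AᵢEᵢ) = δ_free.
The series flexibility is Σ Lᵢ/(AᵢEᵢ) = 380/(1425×34×10³) + 400/(1725×202×10³) = 8.991×10⁻⁶ mm/N.
Hence P = δ_free / Σ(L/AE) = 1.129/8.991×10⁻⁶ = 125.5 kN (tensile).

P ≈ 126 kN (tensile)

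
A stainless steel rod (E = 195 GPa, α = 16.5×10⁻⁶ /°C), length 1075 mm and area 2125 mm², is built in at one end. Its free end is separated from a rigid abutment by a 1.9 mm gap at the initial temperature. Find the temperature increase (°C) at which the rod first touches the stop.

The gap closes when αΔT L = 1.9 mm, since the rod is still unstressed at that instant.
So ΔT = g/(αL) = 1.9/(16.5×10⁻⁶ × 1075) = 107.1 °C.

ΔT ≈ 107 °C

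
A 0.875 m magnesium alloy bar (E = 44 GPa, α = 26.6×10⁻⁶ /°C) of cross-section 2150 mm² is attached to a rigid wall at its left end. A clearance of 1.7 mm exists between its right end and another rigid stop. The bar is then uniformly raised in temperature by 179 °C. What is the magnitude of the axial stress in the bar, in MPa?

σ ≈ 124 MPa (compressive)

Unrestrained expansion: δ_free = αΔT L = 26.6×10⁻⁶ × 179 × 875 = 4.166 mm.
This exceeds the 1.7 mm gap, so the wall pushes back. The portion of expansion that must be recovered elastically is δ_free − gap = 4.166 − 1.7 = 2.466 mm.
Compatibility: PL/(AE) = 2.466 mm, so σ = P/A = E × (2.466/875) = 124 MPa.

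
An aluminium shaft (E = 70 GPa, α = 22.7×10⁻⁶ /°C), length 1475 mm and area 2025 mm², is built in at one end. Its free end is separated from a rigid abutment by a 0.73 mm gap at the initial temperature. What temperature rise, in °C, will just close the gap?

ΔT ≈ 21.8 °C

The gap closes when αΔT L = 0.73 mm, since the shaft is still unstressed at that instant.
So ΔT = g/(αL) = 0.73/(22.7×10⁻⁶ × 1475) = 21.8 °C.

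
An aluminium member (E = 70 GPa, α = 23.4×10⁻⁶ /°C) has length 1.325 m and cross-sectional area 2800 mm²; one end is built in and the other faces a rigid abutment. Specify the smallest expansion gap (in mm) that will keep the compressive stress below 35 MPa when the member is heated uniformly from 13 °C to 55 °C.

Free expansion if unrestrained: δ_free = αΔT L = 23.4×10⁻⁶ × 42 × 1325 = 1.302 mm.
A stress of 35 MPa corresponds to the wall pushing the member back by σL/E = 35×1325/(70×10³) = 0.6625 mm.
So the gap has to take up the difference, g_min = δ_free − σL/E = 1.302 − 0.6625 = 0.6397 mm.

g ≈ 0.64 mm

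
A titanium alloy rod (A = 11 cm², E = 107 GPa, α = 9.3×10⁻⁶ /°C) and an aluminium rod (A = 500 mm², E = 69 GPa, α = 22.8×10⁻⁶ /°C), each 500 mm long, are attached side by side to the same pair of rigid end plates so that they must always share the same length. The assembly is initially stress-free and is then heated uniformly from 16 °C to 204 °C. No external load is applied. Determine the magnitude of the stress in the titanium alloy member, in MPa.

σ ≈ 61.6 MPa (tensile)

Both members must finish at the same length. With the larger α, the aluminium tends to over-expand; the plates restrain it, putting the aluminium in compression and the titanium alloy in tension. With no external load the two internal forces are equal and opposite, magnitude P.
Compatibility of the two members (thermal + elastic change equal): (α₁ − α₂)ΔT = P·[1/(A₁E₁) + 1/(A₂E₂)].
|α₁ − α₂|·ΔT = 13.5×10⁻⁶ × 188 = 0.002538.
1/(A₁E₁) + 1/(A₂E₂) = 1/(1100×107×10³) + 1/(500×69×10³) = 3.748×10⁻⁸ N⁻¹.
P = 0.002538 / 3.748×10⁻⁸ = 67710 N = 67.71 kN.
σ_{titanium alloy} = P/A₁ = 67710/1100 = 61.56 MPa, tensile.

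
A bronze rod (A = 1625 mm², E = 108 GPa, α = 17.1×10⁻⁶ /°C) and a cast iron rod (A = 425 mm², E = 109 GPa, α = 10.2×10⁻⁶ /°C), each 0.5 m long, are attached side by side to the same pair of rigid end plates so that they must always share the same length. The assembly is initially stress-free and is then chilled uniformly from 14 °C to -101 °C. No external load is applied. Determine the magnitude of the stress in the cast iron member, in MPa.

Equilibrium of a rigid end plate with no external load gives equal and opposite internal forces ±P in the two members. Since α_{bronze} > α_{cast iron}, cooling drives the bronze into tension and the cast iron into compression.
Equating the net (thermal + elastic) strains gives |α₁ − α₂|·ΔT = P·[1/(A₁E₁) + 1/(A₂E₂)].
|α₁ − α₂|·ΔT = 6.9×10⁻⁶ × 115 = 0.0007935.
1/(A₁E₁) + 1/(A₂E₂) = 1/(1625×108×10³) + 1/(425×109×10³) = 2.728×10⁻⁸ N⁻¹.
P = 0.0007935 / 2.728×10⁻⁸ = 29080 N = 29.08 kN.
σ_{cast iron} = P/A₂ = 29080/425 = 68.43 MPa, compressive.

σ ≈ 68.4 MPa (compressive)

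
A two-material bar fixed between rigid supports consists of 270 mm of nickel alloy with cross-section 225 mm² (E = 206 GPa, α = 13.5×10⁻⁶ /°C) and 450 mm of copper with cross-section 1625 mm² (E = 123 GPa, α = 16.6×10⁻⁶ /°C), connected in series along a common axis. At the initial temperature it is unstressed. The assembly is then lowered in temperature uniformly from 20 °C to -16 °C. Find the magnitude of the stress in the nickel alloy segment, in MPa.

If the supports were absent, the total length change would be Σ αᵢΔT Lᵢ = 13.5×10⁻⁶×36×270 + 16.6×10⁻⁶×36×450 = 0.4001 mm.
The rigid supports impose zero overall length change; the single axial force P common to all segments must satisfy P Σ Lᵢ/(AᵢEᵢ) = δ_free.
The series flexibility is Σ Lᵢ/(AᵢEᵢ) = 270/(225×206×10³) + 450/(1625×123×10³) = 8.077×10⁻⁶ mm/N.
So P = 0.4001 / 8.077×10⁻⁶ = 49.54 kN, tensile.
σ_{nickel alloy} = P / A = 49540 / 225 = 220.2 MPa.

σ ≈ 220 MPa (tensile)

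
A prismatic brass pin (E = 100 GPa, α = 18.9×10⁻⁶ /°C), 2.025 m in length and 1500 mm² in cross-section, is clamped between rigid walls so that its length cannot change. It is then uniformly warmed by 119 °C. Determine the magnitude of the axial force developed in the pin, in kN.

Full restraint means ε = 0, so the stress is σ = EαΔT = 100×10³ × 18.9×10⁻⁶ × 119 = 224.9 MPa.
Then P = σA = 224.9 × 1500 mm² = 337.4 kN, compressive.

P ≈ 337 kN (compressive)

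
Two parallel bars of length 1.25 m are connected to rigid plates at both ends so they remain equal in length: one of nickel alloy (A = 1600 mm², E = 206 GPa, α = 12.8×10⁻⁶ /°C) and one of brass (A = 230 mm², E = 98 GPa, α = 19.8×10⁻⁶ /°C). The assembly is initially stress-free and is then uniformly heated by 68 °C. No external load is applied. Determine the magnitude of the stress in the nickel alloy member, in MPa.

σ ≈ 6.28 MPa (tensile)

Equilibrium of a rigid end plate with no external load gives equal and opposite internal forces ±P in the two members. Since α_{brass} > α_{nickel alloy}, heating drives the brass into compression and the nickel alloy into tension.
Compatibility of the two members (thermal + elastic change equal): (α₁ − α₂)ΔT = P·[1/(A₁E₁) + 1/(A₂E₂)].
|α₁ − α₂|·ΔT = 7×10⁻⁶ × 68 = 0.000476.
1/(A₁E₁) + 1/(A₂E₂) = 1/(1600×206×10³) + 1/(230×98×10³) = 4.74×10⁻⁸ N⁻¹.
So P = 0.000476 / 4.74×10⁻⁸ = 10.04 kN.
σ_{nickel alloy} = P/A₁ = 10040/1600 = 6.276 MPa, tensile.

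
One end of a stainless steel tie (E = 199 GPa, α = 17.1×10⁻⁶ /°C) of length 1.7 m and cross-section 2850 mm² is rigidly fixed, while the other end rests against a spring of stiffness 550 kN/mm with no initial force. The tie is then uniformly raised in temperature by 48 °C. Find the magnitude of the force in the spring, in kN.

P ≈ 290 kN

Free thermal expansion: δ_free = αΔT L = 17.1×10⁻⁶ × 48 × 1700 = 1.395 mm.
Let P be the compressive force at the spring. The tie shortens elastically by PL/(AE) and the spring compresses by P/k; together these equal δ_free.
P [ L/(AE) + 1/k ] = δ_free → P [ 1700/(2850×199×10³) + 1/(550×10³) ] = 1.395.
P = 1.395 / 4.816×10⁻⁶ = 289800 N.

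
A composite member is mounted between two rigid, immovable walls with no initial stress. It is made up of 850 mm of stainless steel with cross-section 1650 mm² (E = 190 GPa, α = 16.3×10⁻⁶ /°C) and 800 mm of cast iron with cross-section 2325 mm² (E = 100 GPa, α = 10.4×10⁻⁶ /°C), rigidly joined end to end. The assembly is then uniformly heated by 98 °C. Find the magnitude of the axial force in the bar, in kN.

P ≈ 353 kN (compressive)

With the walls removed the bar would change length by δ_free = Σ αᵢΔT Lᵢ = 16.3×10⁻⁶×98×850 + 10.4×10⁻⁶×98×800 = 2.173 mm.
The rigid supports impose zero overall length change; the single axial force P common to all segments must satisfy P Σ Lᵢ/(AᵢEᵢ) = δ_free.
Σ Lᵢ/(AᵢEᵢ) = 850/(1650×190×10³) + 800/(2325×100×10³) = 6.152×10⁻⁶ mm/N.
So P = 2.173 / 6.152×10⁻⁶ = 353.2 kN, compressive.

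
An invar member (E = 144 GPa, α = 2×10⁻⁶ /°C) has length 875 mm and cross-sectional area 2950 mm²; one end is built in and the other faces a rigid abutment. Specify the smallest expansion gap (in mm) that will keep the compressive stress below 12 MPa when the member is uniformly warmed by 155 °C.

Free expansion if unrestrained: δ_free = αΔT L = 2×10⁻⁶ × 155 × 875 = 0.2712 mm.
At the allowable stress the elastic shortening the wall may impose is σL/E = 12 × 875 / (144×10³) = 0.07292 mm.
So the gap has to take up the difference, g_min = δ_free − σL/E = 0.2712 − 0.07292 = 0.1983 mm.

g ≈ 0.198 mm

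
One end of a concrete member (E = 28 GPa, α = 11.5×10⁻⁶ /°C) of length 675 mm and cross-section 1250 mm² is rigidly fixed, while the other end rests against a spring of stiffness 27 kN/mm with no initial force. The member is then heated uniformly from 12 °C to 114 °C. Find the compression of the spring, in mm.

δ ≈ 0.521 mm

The unrestrained thermal change is αΔT L = 11.5×10⁻⁶ × 102 × 675 = 0.7918 mm.
Let P be the compressive force at the spring. The member shortens elastically by PL/(AE) and the spring compresses by P/k; together these equal δ_free.
P [ L/(AE) + 1/k ] = δ_free → P [ 675/(1250×28×10³) + 1/(27×10³) ] = 0.7918.
P = 0.7918 / 5.632×10⁻⁵ = 14060 N.
Spring compression = P/k = 14060/(27×10³) = 0.5207 mm.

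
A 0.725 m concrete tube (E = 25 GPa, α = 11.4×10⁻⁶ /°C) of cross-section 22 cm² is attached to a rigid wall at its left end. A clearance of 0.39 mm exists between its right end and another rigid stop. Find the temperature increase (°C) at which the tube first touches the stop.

ΔT ≈ 47.2 °C

The gap closes when αΔT L = 0.39 mm, since the tube is still unstressed at that instant.
So ΔT = g/(αL) = 0.39/(11.4×10⁻⁶ × 725) = 47.19 °C.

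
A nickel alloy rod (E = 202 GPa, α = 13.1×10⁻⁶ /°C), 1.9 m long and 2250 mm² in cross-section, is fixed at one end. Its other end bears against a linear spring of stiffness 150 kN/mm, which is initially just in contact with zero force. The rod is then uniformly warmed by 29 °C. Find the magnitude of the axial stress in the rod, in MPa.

The unrestrained thermal change is αΔT L = 13.1×10⁻⁶ × 29 × 1900 = 0.7218 mm.
With a force P in the spring, the elastic change of the rod is PL/(AE) and that of the spring is P/k; compatibility requires their sum to equal δ_free.
P [ L/(AE) + 1/k ] = δ_free → P [ 1900/(2250×202×10³) + 1/(150×10³) ] = 0.7218.
P = 0.7218 / 1.085×10⁻⁵ = 66540 N.
σ = P/A = 66540/2250 = 29.58 MPa.

σ ≈ 29.6 MPa (compressive)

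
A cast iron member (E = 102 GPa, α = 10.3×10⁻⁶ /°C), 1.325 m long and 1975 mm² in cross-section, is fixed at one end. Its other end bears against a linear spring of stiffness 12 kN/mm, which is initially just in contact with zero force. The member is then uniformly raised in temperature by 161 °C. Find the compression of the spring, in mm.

The unrestrained thermal change is αΔT L = 10.3×10⁻⁶ × 161 × 1325 = 2.197 mm.
With a force P in the spring, the elastic change of the member is PL/(AE) and that of the spring is P/k; compatibility requires their sum to equal δ_free.
So P = δ_free / [L/(AE) + 1/k] = 2.197 / [ 1325/(1975×102×10³) + 1/(12×10³) ].
P = 2.197 / 8.991×10⁻⁵ = 24440 N.
Spring compression = P/k = 24440/(12×10³) = 2.037 mm.

δ ≈ 2.04 mm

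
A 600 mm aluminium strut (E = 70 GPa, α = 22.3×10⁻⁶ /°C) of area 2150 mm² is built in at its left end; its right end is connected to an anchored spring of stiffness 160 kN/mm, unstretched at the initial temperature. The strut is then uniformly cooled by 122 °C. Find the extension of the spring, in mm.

δ ≈ 0.997 mm

The unrestrained thermal change is αΔT L = 22.3×10⁻⁶ × 122 × 600 = 1.632 mm.
Let P be the tensile force in the spring. The strut extends elastically by PL/(AE) and the spring stretches by P/k; together these equal δ_free.
P [ L/(AE) + 1/k ] = δ_free → P [ 600/(2150×70×10³) + 1/(160×10³) ] = 1.632.
P = 1.632 / 1.024×10⁻⁵ = 159500 N.
Spring extension = P/k = 159500/(160×10³) = 0.9966 mm.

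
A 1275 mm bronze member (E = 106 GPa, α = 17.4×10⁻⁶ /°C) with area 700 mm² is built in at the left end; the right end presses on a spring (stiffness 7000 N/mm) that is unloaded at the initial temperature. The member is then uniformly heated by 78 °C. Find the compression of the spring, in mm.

δ ≈ 1.54 mm

Free thermal expansion: δ_free = αΔT L = 17.4×10⁻⁶ × 78 × 1275 = 1.73 mm.
Let P be the compressive force at the spring. The member shortens elastically by PL/(AE) and the spring compresses by P/k; together these equal δ_free.
So P = δ_free / [L/(AE) + 1/k] = 1.73 / [ 1275/(700×106×10³) + 1/(7000) ].
P = 1.73 / 0.00016 = 10810 N.
Spring compression = P/k = 10810/(7000) = 1.545 mm.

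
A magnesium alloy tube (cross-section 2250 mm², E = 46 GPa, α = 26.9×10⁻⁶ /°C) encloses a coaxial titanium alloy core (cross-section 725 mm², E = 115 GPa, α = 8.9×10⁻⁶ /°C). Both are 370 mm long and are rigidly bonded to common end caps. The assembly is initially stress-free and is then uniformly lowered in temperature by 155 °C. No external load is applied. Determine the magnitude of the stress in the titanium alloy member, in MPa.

The magnesium alloy has the larger α, so on cooling it would change length more than the titanium alloy if both were free. The rigid plates force a common final length, so the magnesium alloy is put into tension and the titanium alloy into compression, with equal and opposite forces P (no external load).
Compatibility of the two members (thermal + elastic change equal): (α₁ − α₂)ΔT = P·[1/(A₁E₁) + 1/(A₂E₂)].
|α₁ − α₂|·ΔT = 18×10⁻⁶ × 155 = 0.00279.
1/(A₁E₁) + 1/(A₂E₂) = 1/(2250×46×10³) + 1/(725×115×10³) = 2.166×10⁻⁸ N⁻¹.
So P = 0.00279 / 2.166×10⁻⁸ = 128.8 kN.
σ_{titanium alloy} = P/A₂ = 128800/725 = 177.7 MPa, compressive.

σ ≈ 178 MPa (compressive)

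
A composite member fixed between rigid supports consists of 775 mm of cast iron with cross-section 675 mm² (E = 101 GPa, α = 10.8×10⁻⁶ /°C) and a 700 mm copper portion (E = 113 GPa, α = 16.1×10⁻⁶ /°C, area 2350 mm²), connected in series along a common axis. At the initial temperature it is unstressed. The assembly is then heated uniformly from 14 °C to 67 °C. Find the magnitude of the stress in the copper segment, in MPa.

If the supports were absent, the total length change would be Σ αᵢΔT Lᵢ = 10.8×10⁻⁶×53×775 + 16.1×10⁻⁶×53×700 = 1.041 mm.
The rigid supports impose zero overall length change; the single axial force P common to all segments must satisfy P Σ Lᵢ/(AᵢEᵢ) = δ_free.
Σ Lᵢ/(AᵢEᵢ) = 775/(675×101×10³) + 700/(2350×113×10³) = 1.4×10⁻⁵ mm/N.
P = 1.041 / 1.4×10⁻⁵ = 74330 N = 74.33 kN, compressive.
σ_{copper} = P / A = 74330 / 2350 = 31.63 MPa.

σ ≈ 31.6 MPa (compressive)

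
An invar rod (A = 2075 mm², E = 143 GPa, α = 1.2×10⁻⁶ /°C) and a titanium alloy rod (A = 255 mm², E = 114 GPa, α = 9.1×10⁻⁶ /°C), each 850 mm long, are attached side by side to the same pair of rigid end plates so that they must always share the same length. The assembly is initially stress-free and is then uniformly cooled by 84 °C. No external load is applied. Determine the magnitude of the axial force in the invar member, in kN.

P ≈ 17.6 kN (compressive in the invar)

Equilibrium of a rigid end plate with no external load gives equal and opposite internal forces ±P in the two members. Since α_{titanium alloy} > α_{invar}, cooling drives the titanium alloy into tension and the invar into compression.
Setting the final lengths equal and cancelling L: (α₁ − α₂)ΔT = P/(A₁E₁) + P/(A₂E₂).
|α₁ − α₂|·ΔT = 7.9×10⁻⁶ × 84 = 0.0006636.
1/(A₁E₁) + 1/(A₂E₂) = 1/(2075×143×10³) + 1/(255×114×10³) = 3.777×10⁻⁸ N⁻¹.
So P = 0.0006636 / 3.777×10⁻⁸ = 17.57 kN.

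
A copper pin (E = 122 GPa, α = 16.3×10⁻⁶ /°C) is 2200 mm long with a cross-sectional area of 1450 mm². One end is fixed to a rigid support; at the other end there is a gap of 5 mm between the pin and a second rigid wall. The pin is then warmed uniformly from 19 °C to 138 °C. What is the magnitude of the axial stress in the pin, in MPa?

σ ≈ 0 MPa

Unrestrained expansion: δ_free = αΔT L = 16.3×10⁻⁶ × 119 × 2200 = 4.267 mm.
Since δ_free = 4.27 mm is less than the 5 mm gap, the pin never touches the wall. No axial force develops.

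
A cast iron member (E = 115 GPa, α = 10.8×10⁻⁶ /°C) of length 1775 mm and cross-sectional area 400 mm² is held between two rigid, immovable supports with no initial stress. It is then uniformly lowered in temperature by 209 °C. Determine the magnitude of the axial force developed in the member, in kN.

P ≈ 104 kN (tensile)

With zero net strain, σ = E·αΔT = 115 GPa × 10.8×10⁻⁶ × 209 = 259.6 MPa.
Then P = σA = 259.6 × 400 mm² = 103.8 kN, tensile.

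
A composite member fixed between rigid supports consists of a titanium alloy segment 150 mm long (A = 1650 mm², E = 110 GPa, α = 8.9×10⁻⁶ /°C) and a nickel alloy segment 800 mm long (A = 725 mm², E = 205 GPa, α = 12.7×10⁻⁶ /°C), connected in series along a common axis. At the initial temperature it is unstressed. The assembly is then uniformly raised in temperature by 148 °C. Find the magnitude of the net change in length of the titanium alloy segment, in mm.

|ΔL| ≈ 0.0289 mm

Free thermal expansion of the whole bar: Σ αᵢΔT Lᵢ = 8.9×10⁻⁶×148×150 + 12.7×10⁻⁶×148×800 = 1.701 mm.
The walls prevent any net length change, so an axial force P (same in every segment) develops. Compatibility: P · Σ Lᵢ/(AᵢEᵢ) = δ_free.
Σ Lᵢ/(AᵢEᵢ) = 150/(1650×110×10³) + 800/(725×205×10³) = 6.209×10⁻⁶ mm/N.
Hence P = δ_free / Σ(L/AE) = 1.701/6.209×10⁻⁶ = 274 kN (compressive).
For the titanium alloy segment, free thermal change = 8.9×10⁻⁶×148×150 = 0.1976 mm and elastic change from P = 274000×150/(1650×110×10³) = 0.2264 mm; these oppose, so the net change is 0.0289 mm (segment shortens).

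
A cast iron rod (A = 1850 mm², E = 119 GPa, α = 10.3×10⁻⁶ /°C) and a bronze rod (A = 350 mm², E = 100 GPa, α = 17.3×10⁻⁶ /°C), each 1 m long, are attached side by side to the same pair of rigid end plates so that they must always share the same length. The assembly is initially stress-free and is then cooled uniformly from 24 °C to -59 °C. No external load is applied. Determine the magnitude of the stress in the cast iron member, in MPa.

σ ≈ 9.48 MPa (compressive)

Both members must finish at the same length. With the larger α, the bronze tends to over-contract; the plates restrain it, putting the bronze in tension and the cast iron in compression. With no external load the two internal forces are equal and opposite, magnitude P.
Equating the net (thermal + elastic) strains gives |α₁ − α₂|·ΔT = P·[1/(A₁E₁) + 1/(A₂E₂)].
|α₁ − α₂|·ΔT = 7×10⁻⁶ × 83 = 0.000581.
1/(A₁E₁) + 1/(A₂E₂) = 1/(1850×119×10³) + 1/(350×100×10³) = 3.311×10⁻⁸ N⁻¹.
P = 0.000581 / 3.311×10⁻⁸ = 17550 N = 17.55 kN.
σ_{cast iron} = P/A₁ = 17550/1850 = 9.484 MPa, compressive.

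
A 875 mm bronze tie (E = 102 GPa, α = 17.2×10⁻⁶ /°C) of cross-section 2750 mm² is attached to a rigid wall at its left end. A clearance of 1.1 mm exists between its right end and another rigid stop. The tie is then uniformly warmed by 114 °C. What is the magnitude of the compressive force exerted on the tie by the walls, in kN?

Unrestrained expansion: δ_free = αΔT L = 17.2×10⁻⁶ × 114 × 875 = 1.716 mm.
After closing the 1.1 mm clearance, 1.716 − 1.1 = 0.6157 mm of expansion remains to be suppressed by the wall.
That suppressed elongation corresponds to σ = E·Δ/L = 102×10³ × 0.6157/875 = 71.77 MPa.
P = σA = 71.77 × 2750 = 197.4 kN.

P ≈ 197 kN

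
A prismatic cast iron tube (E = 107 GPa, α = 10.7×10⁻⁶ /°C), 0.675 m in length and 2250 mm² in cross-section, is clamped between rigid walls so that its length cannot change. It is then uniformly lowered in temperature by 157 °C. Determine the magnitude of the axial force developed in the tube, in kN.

With zero net strain, σ = E·αΔT = 107 GPa × 10.7×10⁻⁶ × 157 = 179.7 MPa.
Axial force P = σA = 179.7 × 2250 = 404400 N = 404.4 kN, tensile.

P ≈ 404 kN (tensile)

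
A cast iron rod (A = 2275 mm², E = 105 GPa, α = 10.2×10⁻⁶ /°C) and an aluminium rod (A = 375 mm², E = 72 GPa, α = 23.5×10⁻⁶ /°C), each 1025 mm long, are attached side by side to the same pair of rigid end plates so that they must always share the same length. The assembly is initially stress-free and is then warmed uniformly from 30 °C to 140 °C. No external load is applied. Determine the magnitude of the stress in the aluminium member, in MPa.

Equilibrium of a rigid end plate with no external load gives equal and opposite internal forces ±P in the two members. Since α_{aluminium} > α_{cast iron}, heating drives the aluminium into compression and the cast iron into tension.
Setting the final lengths equal and cancelling L: (α₁ − α₂)ΔT = P/(A₁E₁) + P/(A₂E₂).
|α₁ − α₂|·ΔT = 13.3×10⁻⁶ × 110 = 0.001463.
1/(A₁E₁) + 1/(A₂E₂) = 1/(2275×105×10³) + 1/(375×72×10³) = 4.122×10⁻⁸ N⁻¹.
So P = 0.001463 / 4.122×10⁻⁸ = 35.49 kN.
σ_{aluminium} = P/A₂ = 35490/375 = 94.64 MPa, compressive.

σ ≈ 94.6 MPa (compressive)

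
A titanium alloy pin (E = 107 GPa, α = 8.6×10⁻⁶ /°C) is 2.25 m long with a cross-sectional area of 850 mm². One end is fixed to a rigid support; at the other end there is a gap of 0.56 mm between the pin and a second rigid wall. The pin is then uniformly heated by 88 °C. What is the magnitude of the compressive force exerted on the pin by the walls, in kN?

Unrestrained expansion: δ_free = αΔT L = 8.6×10⁻⁶ × 88 × 2250 = 1.703 mm.
After closing the 0.56 mm clearance, 1.703 − 0.56 = 1.143 mm of expansion remains to be suppressed by the wall.
Compatibility: PL/(AE) = 1.143 mm, so σ = P/A = E × (1.143/2250) = 54.35 MPa.
Force on the wall = σA = 54.35 × 850 mm² = 46.19 kN.

P ≈ 46.2 kN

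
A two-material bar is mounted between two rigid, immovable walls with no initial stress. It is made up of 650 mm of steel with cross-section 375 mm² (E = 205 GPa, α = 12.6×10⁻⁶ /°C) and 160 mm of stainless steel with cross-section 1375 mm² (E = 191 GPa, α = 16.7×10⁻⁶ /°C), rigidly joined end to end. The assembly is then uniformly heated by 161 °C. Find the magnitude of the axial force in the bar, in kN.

P ≈ 193 kN (compressive)

With the walls removed the bar would change length by δ_free = Σ αᵢΔT Lᵢ = 12.6×10⁻⁶×161×650 + 16.7×10⁻⁶×161×160 = 1.749 mm.
The walls prevent any net length change, so an axial force P (same in every segment) develops. Compatibility: P · Σ Lᵢ/(AᵢEᵢ) = δ_free.
The series flexibility is Σ Lᵢ/(AᵢEᵢ) = 650/(375×205×10³) + 160/(1375×191×10³) = 9.065×10⁻⁶ mm/N.
P = 1.749 / 9.065×10⁻⁶ = 192900 N = 192.9 kN, compressive.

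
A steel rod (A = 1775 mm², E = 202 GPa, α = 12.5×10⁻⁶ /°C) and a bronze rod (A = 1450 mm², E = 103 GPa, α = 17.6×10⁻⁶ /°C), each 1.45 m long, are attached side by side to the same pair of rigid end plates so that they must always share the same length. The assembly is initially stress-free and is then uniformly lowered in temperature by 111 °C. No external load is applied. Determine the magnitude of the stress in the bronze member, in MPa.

Equilibrium of a rigid end plate with no external load gives equal and opposite internal forces ±P in the two members. Since α_{bronze} > α_{steel}, cooling drives the bronze into tension and the steel into compression.
Compatibility of the two members (thermal + elastic change equal): (α₁ − α₂)ΔT = P·[1/(A₁E₁) + 1/(A₂E₂)].
|α₁ − α₂|·ΔT = 5.1×10⁻⁶ × 111 = 0.0005661.
1/(A₁E₁) + 1/(A₂E₂) = 1/(1775×202×10³) + 1/(1450×103×10³) = 9.485×10⁻⁹ N⁻¹.
So P = 0.0005661 / 9.485×10⁻⁹ = 59.69 kN.
σ_{bronze} = P/A₂ = 59690/1450 = 41.16 MPa, tensile.

σ ≈ 41.2 MPa (tensile)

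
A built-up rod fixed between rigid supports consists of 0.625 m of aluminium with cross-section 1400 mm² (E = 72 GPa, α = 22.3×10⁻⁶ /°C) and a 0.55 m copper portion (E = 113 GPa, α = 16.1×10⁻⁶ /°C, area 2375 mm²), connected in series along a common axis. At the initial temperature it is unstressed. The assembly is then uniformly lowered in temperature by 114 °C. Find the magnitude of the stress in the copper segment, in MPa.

If the supports were absent, the total length change would be Σ αᵢΔT Lᵢ = 22.3×10⁻⁶×114×625 + 16.1×10⁻⁶×114×550 = 2.598 mm.
Since the ends are fixed, an axial force P builds up, equal in every segment, with P · Σ Lᵢ/(AᵢEᵢ) = δ_free.
The series flexibility is Σ Lᵢ/(AᵢEᵢ) = 625/(1400×72×10³) + 550/(2375×113×10³) = 8.25×10⁻⁶ mm/N.
P = 2.598 / 8.25×10⁻⁶ = 315000 N = 315 kN, tensile.
σ_{copper} = P / A = 315000 / 2375 = 132.6 MPa.

σ ≈ 133 MPa (tensile)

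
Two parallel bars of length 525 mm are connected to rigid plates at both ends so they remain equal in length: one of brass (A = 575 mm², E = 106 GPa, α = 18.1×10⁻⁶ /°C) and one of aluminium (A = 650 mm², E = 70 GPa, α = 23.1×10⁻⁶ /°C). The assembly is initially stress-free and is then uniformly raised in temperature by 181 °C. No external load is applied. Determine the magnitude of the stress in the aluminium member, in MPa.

σ ≈ 36.3 MPa (compressive)

Equilibrium of a rigid end plate with no external load gives equal and opposite internal forces ±P in the two members. Since α_{aluminium} > α_{brass}, heating drives the aluminium into compression and the brass into tension.
Setting the final lengths equal and cancelling L: (α₁ − α₂)ΔT = P/(A₁E₁) + P/(A₂E₂).
|α₁ − α₂|·ΔT = 5×10⁻⁶ × 181 = 0.000905.
1/(A₁E₁) + 1/(A₂E₂) = 1/(575×106×10³) + 1/(650×70×10³) = 3.838×10⁻⁸ N⁻¹.
So P = 0.000905 / 3.838×10⁻⁸ = 23.58 kN.
σ_{aluminium} = P/A₂ = 23580/650 = 36.27 MPa, compressive.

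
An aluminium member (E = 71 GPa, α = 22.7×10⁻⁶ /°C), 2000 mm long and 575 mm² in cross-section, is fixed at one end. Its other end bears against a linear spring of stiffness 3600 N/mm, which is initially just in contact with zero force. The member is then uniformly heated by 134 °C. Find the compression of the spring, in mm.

δ ≈ 5.17 mm

Free thermal expansion: δ_free = αΔT L = 22.7×10⁻⁶ × 134 × 2000 = 6.084 mm.
Let P be the compressive force at the spring. The member shortens elastically by PL/(AE) and the spring compresses by P/k; together these equal δ_free.
So P = δ_free / [L/(AE) + 1/k] = 6.084 / [ 2000/(575×71×10³) + 1/(3600) ].
P = 6.084 / 0.0003268 = 18620 N.
Spring compression = P/k = 18620/(3600) = 5.172 mm.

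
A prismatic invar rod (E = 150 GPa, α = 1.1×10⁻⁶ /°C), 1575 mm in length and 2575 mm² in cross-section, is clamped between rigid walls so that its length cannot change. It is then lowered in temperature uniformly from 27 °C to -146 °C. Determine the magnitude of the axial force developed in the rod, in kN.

P ≈ 73.5 kN (tensile)

The ends cannot move, so σ = EαΔT = 150×10³ × 1.1×10⁻⁶ × 173 = 28.54 MPa.
Then P = σA = 28.54 × 2575 mm² = 73.5 kN, tensile.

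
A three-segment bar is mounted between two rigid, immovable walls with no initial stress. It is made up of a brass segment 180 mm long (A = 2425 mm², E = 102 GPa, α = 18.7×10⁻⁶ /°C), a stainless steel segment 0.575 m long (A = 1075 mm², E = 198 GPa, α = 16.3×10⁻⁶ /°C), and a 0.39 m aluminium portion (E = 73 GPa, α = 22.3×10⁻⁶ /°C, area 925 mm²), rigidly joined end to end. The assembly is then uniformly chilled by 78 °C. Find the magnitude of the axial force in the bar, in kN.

P ≈ 182 kN (tensile)

Free thermal contraction of the whole bar: Σ αᵢΔT Lᵢ = 18.7×10⁻⁶×78×180 + 16.3×10⁻⁶×78×575 + 22.3×10⁻⁶×78×390 = 1.672 mm.
The rigid supports impose zero overall length change; the single axial force P common to all segments must satisfy P Σ Lᵢ/(AᵢEᵢ) = δ_free.
Σ Lᵢ/(AᵢEᵢ) = 180/(2425×102×10³) + 575/(1075×198×10³) + 390/(925×73×10³) = 9.205×10⁻⁶ mm/N.
Hence P = δ_free / Σ(L/AE) = 1.672/9.205×10⁻⁶ = 181.6 kN (tensile).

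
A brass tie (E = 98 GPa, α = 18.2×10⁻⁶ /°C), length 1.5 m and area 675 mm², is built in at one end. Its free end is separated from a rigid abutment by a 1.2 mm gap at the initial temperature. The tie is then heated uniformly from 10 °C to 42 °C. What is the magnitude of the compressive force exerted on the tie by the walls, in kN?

P ≈ 0 kN

Free thermal elongation = αΔT L = 18.2×10⁻⁶ × 32 × 1500 = 0.8736 mm.
Since δ_free = 0.874 mm is less than the 1.2 mm gap, the tie never touches the wall. No axial force develops.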